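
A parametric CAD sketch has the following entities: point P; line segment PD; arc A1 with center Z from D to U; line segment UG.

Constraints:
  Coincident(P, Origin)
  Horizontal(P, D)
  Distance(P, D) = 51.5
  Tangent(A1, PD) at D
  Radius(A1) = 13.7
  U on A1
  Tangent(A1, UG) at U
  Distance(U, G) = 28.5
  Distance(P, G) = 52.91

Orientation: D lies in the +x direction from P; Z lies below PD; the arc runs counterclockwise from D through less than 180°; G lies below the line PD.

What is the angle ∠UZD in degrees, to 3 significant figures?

82.8°

Checks: |ZU| = 13.70 ✓; ∠(ZU, UG) = 90.00° ✓; |UG| = 28.50 ✓; |PG| = 52.91 ✓.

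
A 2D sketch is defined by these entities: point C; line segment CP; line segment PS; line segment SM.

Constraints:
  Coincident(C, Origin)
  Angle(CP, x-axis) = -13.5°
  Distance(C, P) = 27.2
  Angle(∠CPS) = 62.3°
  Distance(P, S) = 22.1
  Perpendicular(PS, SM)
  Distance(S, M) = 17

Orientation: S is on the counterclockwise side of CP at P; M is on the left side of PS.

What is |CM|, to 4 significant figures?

11.81

C is at the origin; CP runs at -13.5° with length 27.2, so P = 27.2·(cos -13.5°, sin -13.5°) = (26.45, -6.350). ∠CPS = 62.3°, so PS runs at -13.5° + (180° − 62.3°) = 104.2° from the x-axis; with |PS| = 22.1, S = P + 22.1·(cos 104.2°, sin 104.2°) = (21.03, 15.08). The perpendicularity gives SM at right angles to PS; with |SM| = 17.0 on the left of PS, M = S + 17.0·(-0.9694, -0.2453) = (4.547, 10.90). Then |CM| = |M − C| = 11.81.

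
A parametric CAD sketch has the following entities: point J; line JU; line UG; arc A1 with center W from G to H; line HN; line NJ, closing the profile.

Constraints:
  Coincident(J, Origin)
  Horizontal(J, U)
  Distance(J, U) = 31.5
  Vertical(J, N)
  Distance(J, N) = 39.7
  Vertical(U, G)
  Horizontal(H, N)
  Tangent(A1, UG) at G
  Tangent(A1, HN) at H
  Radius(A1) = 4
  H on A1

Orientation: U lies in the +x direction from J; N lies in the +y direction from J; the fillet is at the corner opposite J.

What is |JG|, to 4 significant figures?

47.61

J is at the origin; JU is horizontal with |JU| = 31.5 and U on the +x side, so U = (31.50, 0.000). J and N share the same x with |JN| = 39.7 and N on the +y side, so N = (0.000, 39.70). The virtual corner opposite J is at (31.50, 39.70). A1 meets UG tangentially, so WG is at right angles to UG and the tangent condition forces WH to be normal to HN, with radius 4.0, so the center W sits 4.0 in from both sides at W = (27.50, 35.70). That places the tangent points at G = (31.50, 35.70) on UG and H = (27.50, 39.70) on HN. Then |JG| = |G − J| = 47.61.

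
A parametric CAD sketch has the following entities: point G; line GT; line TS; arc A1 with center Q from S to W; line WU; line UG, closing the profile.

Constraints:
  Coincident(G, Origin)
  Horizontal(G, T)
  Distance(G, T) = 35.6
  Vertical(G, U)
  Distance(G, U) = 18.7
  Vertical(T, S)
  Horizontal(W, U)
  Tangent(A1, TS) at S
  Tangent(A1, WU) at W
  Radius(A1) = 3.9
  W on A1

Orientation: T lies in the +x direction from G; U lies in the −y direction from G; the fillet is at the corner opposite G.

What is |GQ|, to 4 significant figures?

34.98

G is at the origin; G and T share the same y with |GT| = 35.6 and T on the +x side, so T = (35.60, 0.000). GU is vertical with |GU| = 18.7 and U on the −y side, so U = (0.000, -18.70). The virtual corner opposite G is at (35.60, -18.70). A1 meets TS tangentially, so QS is at right angles to TS and the tangent condition forces QW to be normal to WU, with radius 3.9, so the center Q sits 3.9 in from both sides at Q = (31.70, -14.80). Then |GQ| = |Q − G| = 34.98.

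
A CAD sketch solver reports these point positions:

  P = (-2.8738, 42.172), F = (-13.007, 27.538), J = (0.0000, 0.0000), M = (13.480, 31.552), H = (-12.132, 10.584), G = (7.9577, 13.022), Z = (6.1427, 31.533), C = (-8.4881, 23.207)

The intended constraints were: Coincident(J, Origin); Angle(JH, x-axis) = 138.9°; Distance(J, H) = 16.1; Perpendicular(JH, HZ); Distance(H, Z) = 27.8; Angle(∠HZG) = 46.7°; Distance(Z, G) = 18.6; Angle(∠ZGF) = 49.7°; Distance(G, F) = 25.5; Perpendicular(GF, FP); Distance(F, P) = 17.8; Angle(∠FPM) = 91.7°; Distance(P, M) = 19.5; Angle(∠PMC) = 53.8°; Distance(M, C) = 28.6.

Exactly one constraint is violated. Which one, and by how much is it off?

Distance(M, C) = 28.6 — off by 5.10.

J = (0.00, 0.00) ✓; JH at 138.9° ✓; |JH| = 16.10 ✓; ∠(JH, HZ) = 90.00° ✓; |HZ| = 27.80 ✓; ∠HZG = 46.70° ✓; |ZG| = 18.60 ✓; ∠ZGF = 49.70° ✓; |GF| = 25.50 ✓; ∠(GF, FP) = 90.00° ✓; |FP| = 17.80 ✓; ∠FPM = 91.70° ✓; |PM| = 19.50 ✓; ∠PMC = 53.80° ✓; |MC| = 23.50 ✗.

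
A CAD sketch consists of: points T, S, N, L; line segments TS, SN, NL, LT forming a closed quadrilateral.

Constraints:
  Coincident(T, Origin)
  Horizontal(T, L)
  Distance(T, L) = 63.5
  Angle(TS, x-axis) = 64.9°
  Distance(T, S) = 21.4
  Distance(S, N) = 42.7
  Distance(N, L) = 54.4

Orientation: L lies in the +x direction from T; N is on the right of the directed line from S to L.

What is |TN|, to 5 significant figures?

27.044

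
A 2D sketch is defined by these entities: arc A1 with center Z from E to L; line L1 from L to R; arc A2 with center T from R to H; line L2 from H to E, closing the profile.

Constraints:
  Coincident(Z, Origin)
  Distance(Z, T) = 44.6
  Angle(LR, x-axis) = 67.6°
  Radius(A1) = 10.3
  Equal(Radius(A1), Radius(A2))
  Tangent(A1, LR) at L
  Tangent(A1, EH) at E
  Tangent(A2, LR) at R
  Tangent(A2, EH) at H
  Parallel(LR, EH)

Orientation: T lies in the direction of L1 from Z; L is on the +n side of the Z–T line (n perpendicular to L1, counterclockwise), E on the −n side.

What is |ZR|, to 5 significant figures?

45.774

The slot axis is L1's direction at 67.6°, so u = (cos 67.6°, sin 67.6°) = (0.38107, 0.92455) and n = (−sin 67.6°, cos 67.6°) = (-0.92455, 0.38107). Z is at the origin and T lies 44.6 along u from Z, so T = 44.6·u = (16.996, 41.235). Tangency of A1 to both parallel lines with radius 10.3 puts L and E at Z ± 10.3·n: L = (-9.5228, 3.9250), E = (9.5228, -3.9250). Equal radii place R and H the same way about T: R = T + 10.3·n = (7.4729, 45.160), H = T − 10.3·n = (26.519, 37.310). Then |ZR| = |R − Z| = 45.774.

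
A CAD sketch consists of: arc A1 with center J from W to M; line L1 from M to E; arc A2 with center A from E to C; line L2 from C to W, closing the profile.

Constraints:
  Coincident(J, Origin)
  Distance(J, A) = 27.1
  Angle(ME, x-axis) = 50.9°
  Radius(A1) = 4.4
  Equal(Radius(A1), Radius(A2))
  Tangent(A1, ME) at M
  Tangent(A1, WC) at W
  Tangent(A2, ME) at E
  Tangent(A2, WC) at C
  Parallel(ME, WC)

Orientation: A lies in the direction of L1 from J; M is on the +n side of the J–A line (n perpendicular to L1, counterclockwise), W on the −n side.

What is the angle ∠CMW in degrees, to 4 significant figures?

72.01°

Tangency of A1 to both parallel lines with radius 4.4 puts M and W at J ± 4.4·n: M = (-3.415, 2.775), W = (3.415, -2.775). Equal radii place E and C the same way about A: E = A + 4.4·n = (13.68, 23.81), C = A − 4.4·n = (20.51, 18.26). Then cos ∠CMW = MC·MW / (|MC||MW|), giving 72.01°.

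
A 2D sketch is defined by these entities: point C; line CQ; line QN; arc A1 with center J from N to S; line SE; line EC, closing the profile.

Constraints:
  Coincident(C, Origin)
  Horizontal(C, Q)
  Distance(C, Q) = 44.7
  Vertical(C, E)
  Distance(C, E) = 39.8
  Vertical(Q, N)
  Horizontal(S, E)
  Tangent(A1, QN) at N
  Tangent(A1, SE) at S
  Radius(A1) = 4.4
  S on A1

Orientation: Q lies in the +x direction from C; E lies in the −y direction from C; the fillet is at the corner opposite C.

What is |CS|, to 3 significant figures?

56.6

The virtual corner opposite C is at (44.7, -39.8). The tangent condition forces JN to be normal to QN and since A1 is tangent to SE there, JS ⟂ SE, with radius 4.4, so the center J sits 4.4 in from both sides at J = (40.3, -35.4). That places the tangent points at N = (44.7, -35.4) on QN and S = (40.3, -39.8) on SE. Then |CS| = |S − C| = 56.6.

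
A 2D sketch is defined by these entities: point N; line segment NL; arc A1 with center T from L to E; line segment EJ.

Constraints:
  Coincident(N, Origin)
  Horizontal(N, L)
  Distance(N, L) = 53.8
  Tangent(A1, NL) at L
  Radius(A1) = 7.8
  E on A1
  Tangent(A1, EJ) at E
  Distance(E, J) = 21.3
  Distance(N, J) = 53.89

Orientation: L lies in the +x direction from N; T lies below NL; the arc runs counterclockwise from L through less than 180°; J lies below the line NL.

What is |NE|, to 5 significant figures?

46.627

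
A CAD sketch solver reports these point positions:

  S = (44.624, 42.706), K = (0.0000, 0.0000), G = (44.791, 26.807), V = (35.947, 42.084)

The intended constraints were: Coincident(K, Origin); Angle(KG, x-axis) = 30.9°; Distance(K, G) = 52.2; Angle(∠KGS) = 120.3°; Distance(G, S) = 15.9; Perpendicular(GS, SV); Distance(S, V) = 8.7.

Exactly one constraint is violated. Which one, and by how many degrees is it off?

Perpendicular(GS, SV) — off by 3.50°.

K = (0.00, 0.00) ✓; KG at 30.90° ✓; |KG| = 52.20 ✓; ∠KGS = 120.3° ✓; |GS| = 15.90 ✓; ∠(GS, SV) = 93.50° ✗; |SV| = 8.699 ✓.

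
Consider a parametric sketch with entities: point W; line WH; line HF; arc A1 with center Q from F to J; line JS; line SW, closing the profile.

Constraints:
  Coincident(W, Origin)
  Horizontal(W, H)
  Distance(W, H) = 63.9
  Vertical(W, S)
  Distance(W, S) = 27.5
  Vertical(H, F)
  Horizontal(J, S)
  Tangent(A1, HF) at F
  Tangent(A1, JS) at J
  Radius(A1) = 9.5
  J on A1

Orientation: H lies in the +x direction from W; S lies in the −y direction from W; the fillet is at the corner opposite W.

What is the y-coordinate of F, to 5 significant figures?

-18.000

W is at the origin; WH is horizontal with |WH| = 63.9 and H on the +x side, so H = (63.900, 0.0000). WS is vertical with |WS| = 27.5 and S on the −y side, so S = (0.0000, -27.500). The virtual corner opposite W is at (63.900, -27.500). Since A1 is tangent to HF there, QF ⟂ HF and A1 meets JS tangentially, so QJ is at right angles to JS, with radius 9.5, so the center Q sits 9.5 in from both sides at Q = (54.400, -18.000). That places the tangent points at F = (63.900, -18.000) on HF and J = (54.400, -27.500) on JS. So F.y = -18.000.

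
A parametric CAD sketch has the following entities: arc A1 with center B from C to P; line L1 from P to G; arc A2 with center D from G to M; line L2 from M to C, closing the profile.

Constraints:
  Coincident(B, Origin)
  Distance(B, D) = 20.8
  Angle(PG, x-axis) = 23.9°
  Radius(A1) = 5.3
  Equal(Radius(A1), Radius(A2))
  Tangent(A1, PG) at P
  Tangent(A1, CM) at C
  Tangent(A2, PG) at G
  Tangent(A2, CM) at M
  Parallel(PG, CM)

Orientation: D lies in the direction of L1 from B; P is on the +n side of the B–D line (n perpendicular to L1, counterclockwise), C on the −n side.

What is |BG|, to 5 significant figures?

21.465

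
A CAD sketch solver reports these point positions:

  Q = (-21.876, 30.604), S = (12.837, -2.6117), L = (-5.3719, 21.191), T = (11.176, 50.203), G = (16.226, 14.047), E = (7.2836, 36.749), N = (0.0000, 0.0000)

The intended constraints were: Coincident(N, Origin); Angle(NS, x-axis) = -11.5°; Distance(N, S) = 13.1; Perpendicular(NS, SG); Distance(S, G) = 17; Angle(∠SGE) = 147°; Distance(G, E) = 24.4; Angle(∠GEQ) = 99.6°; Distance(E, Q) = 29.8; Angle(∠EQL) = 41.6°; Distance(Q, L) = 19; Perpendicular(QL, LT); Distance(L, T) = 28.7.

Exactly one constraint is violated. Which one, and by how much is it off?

Distance(L, T) = 28.7 — off by 4.70.

N = (0.00, 0.00) ✓; NS at -11.50° ✓; |NS| = 13.10 ✓; ∠(NS, SG) = 90.00° ✓; |SG| = 17.00 ✓; ∠SGE = 147.0° ✓; |GE| = 24.40 ✓; ∠GEQ = 99.60° ✓; |EQ| = 29.80 ✓; ∠EQL = 41.60° ✓; |QL| = 19.00 ✓; ∠(QL, LT) = 90.00° ✓; |LT| = 33.40 ✗.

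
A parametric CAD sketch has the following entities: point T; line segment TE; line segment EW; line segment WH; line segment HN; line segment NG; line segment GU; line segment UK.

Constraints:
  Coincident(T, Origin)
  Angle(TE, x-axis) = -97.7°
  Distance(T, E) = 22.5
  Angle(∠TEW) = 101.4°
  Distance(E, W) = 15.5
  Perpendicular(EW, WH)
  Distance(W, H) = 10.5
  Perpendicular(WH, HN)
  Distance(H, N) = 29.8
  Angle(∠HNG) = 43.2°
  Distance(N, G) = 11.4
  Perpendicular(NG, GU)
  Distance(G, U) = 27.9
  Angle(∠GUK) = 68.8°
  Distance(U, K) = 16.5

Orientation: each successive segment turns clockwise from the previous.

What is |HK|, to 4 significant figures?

25.75

T is at the origin; TE runs at -97.7° with length 22.5, so E = (-3.015, -22.30). ∠TEW = 101.4° gives EW at -176.3° from the x-axis; with |EW| = 15.5, W = (-18.48, -23.30). EW ⟂ WH, so WH runs at 93.70°; with |WH| = 10.5, H = (-19.16, -12.82). WH ⟂ HN, so HN runs at 3.700°; with |HN| = 29.8, N = (10.58, -10.90). ∠HNG = 43.2° gives NG at -133.1° from the x-axis; with |NG| = 11.4, G = (2.789, -19.22). NG ⟂ GU, so GU runs at 136.9°; with |GU| = 27.9, U = (-17.58, -0.1567). ∠GUK = 68.8° gives UK at 25.70° from the x-axis; with |UK| = 16.5, K = (-2.715, 6.999). Then |HK| = |K − H| = 25.75.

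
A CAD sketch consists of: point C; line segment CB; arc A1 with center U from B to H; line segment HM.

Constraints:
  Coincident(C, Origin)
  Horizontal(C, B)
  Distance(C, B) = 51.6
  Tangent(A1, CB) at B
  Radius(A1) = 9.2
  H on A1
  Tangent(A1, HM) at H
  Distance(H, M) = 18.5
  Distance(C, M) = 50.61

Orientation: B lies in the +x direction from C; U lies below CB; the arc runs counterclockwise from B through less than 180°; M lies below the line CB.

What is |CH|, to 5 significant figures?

43.383

C is at the origin; CB is horizontal with |CB| = 51.6 and B on the +x side, so B = (51.600, 0.0000). The tangent condition forces UB to be normal to CB, so U = B + (0, -9.2) = (51.600, -9.2000). Since UH ⟂ HM (tangency), |UM| = √(9.2² + 18.5²) = 20.661 regardless of where H sits on A1. So M lies on both circle(C, 50.61) and circle(U, 20.661); the below-CB intersection is M = (42.367, -27.684). H is the foot of the tangent from M: H = (42.400, -9.1837).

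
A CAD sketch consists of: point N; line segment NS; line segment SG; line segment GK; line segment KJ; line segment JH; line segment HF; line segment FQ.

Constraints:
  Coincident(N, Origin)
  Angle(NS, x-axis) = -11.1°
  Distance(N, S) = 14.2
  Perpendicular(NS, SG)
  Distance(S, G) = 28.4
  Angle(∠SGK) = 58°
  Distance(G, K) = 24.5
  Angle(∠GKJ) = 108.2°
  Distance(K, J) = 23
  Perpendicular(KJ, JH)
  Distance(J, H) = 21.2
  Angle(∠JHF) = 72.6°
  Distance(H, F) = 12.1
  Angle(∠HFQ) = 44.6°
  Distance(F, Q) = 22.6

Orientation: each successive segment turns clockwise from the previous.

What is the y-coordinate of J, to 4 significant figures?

7.000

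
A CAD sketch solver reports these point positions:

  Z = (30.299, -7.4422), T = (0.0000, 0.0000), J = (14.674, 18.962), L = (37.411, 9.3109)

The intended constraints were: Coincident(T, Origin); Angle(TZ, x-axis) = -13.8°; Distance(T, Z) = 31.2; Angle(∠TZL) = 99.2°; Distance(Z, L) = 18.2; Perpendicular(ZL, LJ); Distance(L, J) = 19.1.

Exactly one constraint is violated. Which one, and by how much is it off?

Distance(L, J) = 19.1 — off by 5.60.

T = (0.00, 0.00) ✓; TZ at -13.80° ✓; |TZ| = 31.20 ✓; ∠TZL = 99.20° ✓; |ZL| = 18.20 ✓; ∠(ZL, LJ) = 90.00° ✓; |LJ| = 24.70 ✗.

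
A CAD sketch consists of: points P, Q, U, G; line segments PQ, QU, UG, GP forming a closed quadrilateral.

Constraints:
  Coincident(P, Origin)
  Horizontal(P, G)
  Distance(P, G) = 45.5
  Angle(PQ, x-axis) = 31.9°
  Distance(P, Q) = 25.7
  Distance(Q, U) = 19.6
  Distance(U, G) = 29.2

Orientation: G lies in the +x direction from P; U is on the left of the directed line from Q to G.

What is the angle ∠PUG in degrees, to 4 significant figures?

72.10°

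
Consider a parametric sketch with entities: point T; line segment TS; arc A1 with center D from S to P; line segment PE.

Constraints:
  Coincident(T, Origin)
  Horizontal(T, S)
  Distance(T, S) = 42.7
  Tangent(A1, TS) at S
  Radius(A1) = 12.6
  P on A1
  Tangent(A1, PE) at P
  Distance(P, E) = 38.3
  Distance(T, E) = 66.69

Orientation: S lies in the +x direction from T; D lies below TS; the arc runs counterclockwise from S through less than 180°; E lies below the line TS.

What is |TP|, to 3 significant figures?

34.4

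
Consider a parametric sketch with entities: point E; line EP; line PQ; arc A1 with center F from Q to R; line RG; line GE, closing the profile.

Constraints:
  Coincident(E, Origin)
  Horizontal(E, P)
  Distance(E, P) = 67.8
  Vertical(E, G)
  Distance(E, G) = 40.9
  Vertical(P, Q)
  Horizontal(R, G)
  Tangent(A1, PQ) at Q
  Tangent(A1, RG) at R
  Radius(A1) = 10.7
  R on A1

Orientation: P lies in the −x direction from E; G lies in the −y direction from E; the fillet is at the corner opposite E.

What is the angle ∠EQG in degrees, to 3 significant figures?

33.0°

E is at the origin; E and P share the same y with |EP| = 67.8 and P on the −x side, so P = (-67.8, 0.00). EG is vertical with |EG| = 40.9 and G on the −y side, so G = (0.00, -40.9). The virtual corner opposite E is at (-67.8, -40.9). The tangent condition forces FQ to be normal to PQ and since A1 is tangent to RG there, FR ⟂ RG, with radius 10.7, so the center F sits 10.7 in from both sides at F = (-57.1, -30.2). That places the tangent points at Q = (-67.8, -30.2) on PQ and R = (-57.1, -40.9) on RG. Then cos ∠EQG = QE·QG / (|QE||QG|), giving 33.0°.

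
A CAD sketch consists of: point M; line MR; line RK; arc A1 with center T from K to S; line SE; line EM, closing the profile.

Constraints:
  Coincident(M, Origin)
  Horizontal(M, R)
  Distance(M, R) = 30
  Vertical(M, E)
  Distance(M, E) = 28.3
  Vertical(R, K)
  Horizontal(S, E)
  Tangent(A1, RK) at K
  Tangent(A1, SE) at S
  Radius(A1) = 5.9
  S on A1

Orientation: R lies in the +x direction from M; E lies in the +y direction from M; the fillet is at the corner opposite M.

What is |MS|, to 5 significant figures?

37.171

M is at the origin; MR is horizontal with |MR| = 30.0 and R on the +x side, so R = (30.000, 0.0000). M and E share the same x with |ME| = 28.3 and E on the +y side, so E = (0.0000, 28.300). The virtual corner opposite M is at (30.000, 28.300). The tangent condition forces TK to be normal to RK and A1 meets SE tangentially, so TS is at right angles to SE, with radius 5.9, so the center T sits 5.9 in from both sides at T = (24.100, 22.400). That places the tangent points at K = (30.000, 22.400) on RK and S = (24.100, 28.300) on SE. Then |MS| = |S − M| = 37.171.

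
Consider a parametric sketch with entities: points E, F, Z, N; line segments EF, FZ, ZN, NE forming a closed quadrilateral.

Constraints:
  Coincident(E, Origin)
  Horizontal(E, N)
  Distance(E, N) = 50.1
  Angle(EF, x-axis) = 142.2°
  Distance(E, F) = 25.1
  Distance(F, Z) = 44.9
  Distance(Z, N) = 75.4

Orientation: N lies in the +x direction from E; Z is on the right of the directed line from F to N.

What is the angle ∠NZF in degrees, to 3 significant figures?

67.7°

Checks: |FZ| = 44.90 ✓; |ZN| = 75.40 ✓.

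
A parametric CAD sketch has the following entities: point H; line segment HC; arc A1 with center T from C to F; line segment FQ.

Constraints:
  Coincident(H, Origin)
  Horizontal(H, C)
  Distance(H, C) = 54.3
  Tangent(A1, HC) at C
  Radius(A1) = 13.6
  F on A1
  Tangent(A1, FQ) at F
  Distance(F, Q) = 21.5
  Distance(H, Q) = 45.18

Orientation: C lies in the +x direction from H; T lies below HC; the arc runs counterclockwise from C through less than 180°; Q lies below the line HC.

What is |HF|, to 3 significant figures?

42.5

Checks: |TF| = 13.60 ✓; ∠(TF, FQ) = 90.00° ✓; |FQ| = 21.50 ✓; |HQ| = 45.18 ✓.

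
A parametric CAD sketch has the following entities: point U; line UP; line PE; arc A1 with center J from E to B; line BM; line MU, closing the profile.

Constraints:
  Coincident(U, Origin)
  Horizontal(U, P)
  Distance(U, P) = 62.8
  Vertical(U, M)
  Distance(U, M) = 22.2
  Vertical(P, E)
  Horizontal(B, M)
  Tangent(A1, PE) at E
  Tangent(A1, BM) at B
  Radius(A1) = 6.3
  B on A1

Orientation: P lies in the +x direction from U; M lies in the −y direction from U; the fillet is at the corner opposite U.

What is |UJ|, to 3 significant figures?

58.7

U is at the origin; UP is horizontal with |UP| = 62.8 and P on the +x side, so P = (62.8, 0.00). UM is vertical with |UM| = 22.2 and M on the −y side, so M = (0.00, -22.2). The virtual corner opposite U is at (62.8, -22.2). Since A1 is tangent to PE there, JE ⟂ PE and tangency of A1 to BM means the radius JB is perpendicular to BM, with radius 6.3, so the center J sits 6.3 in from both sides at J = (56.5, -15.9). Then |UJ| = |J − U| = 58.7.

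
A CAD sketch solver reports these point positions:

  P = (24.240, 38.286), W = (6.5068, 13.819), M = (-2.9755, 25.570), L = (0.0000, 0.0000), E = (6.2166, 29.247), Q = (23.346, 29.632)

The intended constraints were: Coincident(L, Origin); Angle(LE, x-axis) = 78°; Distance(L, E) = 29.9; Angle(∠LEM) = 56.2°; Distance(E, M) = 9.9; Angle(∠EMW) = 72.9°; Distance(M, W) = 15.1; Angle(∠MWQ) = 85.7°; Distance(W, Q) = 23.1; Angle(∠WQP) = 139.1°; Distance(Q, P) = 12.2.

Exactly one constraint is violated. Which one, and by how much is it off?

Distance(Q, P) = 12.2 — off by 3.50.

L = (0.00, 0.00) ✓; LE at 78.00° ✓; |LE| = 29.90 ✓; ∠LEM = 56.20° ✓; |EM| = 9.900 ✓; ∠EMW = 72.90° ✓; |MW| = 15.10 ✓; ∠MWQ = 85.70° ✓; |WQ| = 23.10 ✓; ∠WQP = 139.1° ✓; |QP| = 8.700 ✗.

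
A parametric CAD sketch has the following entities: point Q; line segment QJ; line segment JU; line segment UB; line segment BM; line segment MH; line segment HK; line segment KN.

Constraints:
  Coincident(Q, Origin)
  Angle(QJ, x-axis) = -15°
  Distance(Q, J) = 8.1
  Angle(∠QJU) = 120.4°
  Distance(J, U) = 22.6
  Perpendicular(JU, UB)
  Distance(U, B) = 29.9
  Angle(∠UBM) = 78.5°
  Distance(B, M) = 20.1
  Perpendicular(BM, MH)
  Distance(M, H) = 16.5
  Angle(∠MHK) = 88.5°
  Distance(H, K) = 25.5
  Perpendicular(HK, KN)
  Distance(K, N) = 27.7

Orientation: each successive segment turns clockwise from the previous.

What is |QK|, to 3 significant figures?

36.1

BM ⟂ MH, so MH runs at 3.90°; with |MH| = 16.5, H = (0.0938, -10.6). ∠MHK = 88.5° gives HK at -87.6° from the x-axis; with |HK| = 25.5, K = (1.16, -36.1). Then |QK| = |K − Q| = 36.1.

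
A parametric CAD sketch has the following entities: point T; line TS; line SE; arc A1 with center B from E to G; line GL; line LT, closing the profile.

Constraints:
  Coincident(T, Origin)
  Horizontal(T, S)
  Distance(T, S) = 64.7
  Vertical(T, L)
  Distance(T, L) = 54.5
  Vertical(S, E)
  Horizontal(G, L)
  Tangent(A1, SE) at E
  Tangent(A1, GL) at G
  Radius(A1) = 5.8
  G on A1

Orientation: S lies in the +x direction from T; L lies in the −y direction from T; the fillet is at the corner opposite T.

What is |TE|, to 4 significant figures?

80.98

T is at the origin; T and S share the same y with |TS| = 64.7 and S on the +x side, so S = (64.70, 0.000). TL is vertical with |TL| = 54.5 and L on the −y side, so L = (0.000, -54.50). The virtual corner opposite T is at (64.70, -54.50). Since A1 is tangent to SE there, BE ⟂ SE and A1 meets GL tangentially, so BG is at right angles to GL, with radius 5.8, so the center B sits 5.8 in from both sides at B = (58.90, -48.70). That places the tangent points at E = (64.70, -48.70) on SE and G = (58.90, -54.50) on GL. Then |TE| = |E − T| = 80.98.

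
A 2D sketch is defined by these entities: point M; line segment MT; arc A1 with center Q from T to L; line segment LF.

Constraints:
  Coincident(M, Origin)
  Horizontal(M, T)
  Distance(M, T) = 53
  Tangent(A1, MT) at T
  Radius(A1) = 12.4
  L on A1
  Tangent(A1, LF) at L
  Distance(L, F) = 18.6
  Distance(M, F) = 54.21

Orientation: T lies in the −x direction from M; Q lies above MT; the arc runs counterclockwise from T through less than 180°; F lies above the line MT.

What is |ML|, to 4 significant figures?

43.11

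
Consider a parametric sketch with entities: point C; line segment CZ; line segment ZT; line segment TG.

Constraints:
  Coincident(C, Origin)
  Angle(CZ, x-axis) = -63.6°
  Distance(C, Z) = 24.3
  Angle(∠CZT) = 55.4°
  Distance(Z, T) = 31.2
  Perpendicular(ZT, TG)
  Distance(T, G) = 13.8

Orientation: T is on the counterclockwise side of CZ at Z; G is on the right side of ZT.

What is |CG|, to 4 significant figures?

38.02

C is at the origin; CZ runs at -63.6° with length 24.3, so Z = 24.3·(cos -63.6°, sin -63.6°) = (10.80, -21.77). ∠CZT = 55.4°, so ZT runs at -63.6° + (180° − 55.4°) = 61.00° from the x-axis; with |ZT| = 31.2, T = Z + 31.2·(cos 61.00°, sin 61.00°) = (25.93, 5.522). ZT is perpendicular to TG; with |TG| = 13.8 on the right of ZT, G = T + 13.8·(0.8746, -0.4848) = (38.00, -1.168). Then |CG| = |G − C| = 38.02.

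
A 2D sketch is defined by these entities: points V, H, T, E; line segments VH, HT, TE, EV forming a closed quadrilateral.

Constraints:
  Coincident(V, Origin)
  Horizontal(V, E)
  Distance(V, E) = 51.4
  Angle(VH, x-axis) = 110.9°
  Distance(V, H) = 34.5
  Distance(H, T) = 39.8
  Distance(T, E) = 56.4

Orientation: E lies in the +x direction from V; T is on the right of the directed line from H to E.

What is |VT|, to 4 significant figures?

8.214

Checks: |HT| = 39.80 ✓; |TE| = 56.40 ✓.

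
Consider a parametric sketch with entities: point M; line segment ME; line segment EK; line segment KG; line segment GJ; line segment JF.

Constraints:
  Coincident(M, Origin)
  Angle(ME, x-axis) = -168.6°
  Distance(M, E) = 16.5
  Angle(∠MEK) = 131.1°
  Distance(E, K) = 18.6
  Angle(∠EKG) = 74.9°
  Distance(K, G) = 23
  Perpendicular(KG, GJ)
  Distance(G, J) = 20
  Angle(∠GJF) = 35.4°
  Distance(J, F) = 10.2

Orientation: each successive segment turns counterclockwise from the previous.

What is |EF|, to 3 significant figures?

13.8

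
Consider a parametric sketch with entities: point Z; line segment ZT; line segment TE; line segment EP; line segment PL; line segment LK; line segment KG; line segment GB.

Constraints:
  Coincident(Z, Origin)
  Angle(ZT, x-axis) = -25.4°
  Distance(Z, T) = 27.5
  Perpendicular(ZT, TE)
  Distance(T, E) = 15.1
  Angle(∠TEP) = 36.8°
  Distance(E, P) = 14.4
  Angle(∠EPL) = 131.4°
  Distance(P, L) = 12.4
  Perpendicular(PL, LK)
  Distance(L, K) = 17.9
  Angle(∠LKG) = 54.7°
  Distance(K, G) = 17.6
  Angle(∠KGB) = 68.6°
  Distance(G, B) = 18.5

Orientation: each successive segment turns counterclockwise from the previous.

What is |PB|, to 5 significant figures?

13.715

Z is at the origin; ZT runs at -25.4° with length 27.5, so T = (24.842, -11.796). ZT ⟂ TE, so TE runs at 64.600°; with |TE| = 15.1, E = (31.319, 1.8446). ∠TEP = 36.8° gives EP at -152.20° from the x-axis; with |EP| = 14.4, P = (18.581, -4.8713). ∠EPL = 131.4° gives PL at -103.60° from the x-axis; with |PL| = 12.4, L = (15.665, -16.924). The perpendicularity gives LK at right angles to PL, so LK runs at -13.600°; with |LK| = 17.9, K = (33.063, -21.133). ∠LKG = 54.7° gives KG at 111.70° from the x-axis; with |KG| = 17.6, G = (26.555, -4.7799). ∠KGB = 68.6° gives GB at -136.90° from the x-axis; with |GB| = 18.5, B = (13.047, -17.421). Then |PB| = |B − P| = 13.715.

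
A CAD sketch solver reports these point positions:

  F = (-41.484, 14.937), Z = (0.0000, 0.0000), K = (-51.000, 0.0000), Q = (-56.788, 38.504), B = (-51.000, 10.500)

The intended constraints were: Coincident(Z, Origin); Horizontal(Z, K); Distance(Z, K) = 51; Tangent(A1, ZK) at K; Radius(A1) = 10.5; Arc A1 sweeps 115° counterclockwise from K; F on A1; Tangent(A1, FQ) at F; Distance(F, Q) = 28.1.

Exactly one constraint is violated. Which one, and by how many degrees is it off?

Tangent(A1, FQ) at F — off by 8.00°.

Z = (0.00, 0.00) ✓; Z.y = 0.00, K.y = 0.00 ✓; |ZK| = 51.00 ✓; ∠(BK, KZ) = 90.00° ✓; |BK| = 10.50 ✓; bearing(B→F) − bearing(B→K) = 115.0° ✓; |BF| = 10.50 ✓; ∠(BF, FQ) = 82.00° ✗; |FQ| = 28.10 ✓.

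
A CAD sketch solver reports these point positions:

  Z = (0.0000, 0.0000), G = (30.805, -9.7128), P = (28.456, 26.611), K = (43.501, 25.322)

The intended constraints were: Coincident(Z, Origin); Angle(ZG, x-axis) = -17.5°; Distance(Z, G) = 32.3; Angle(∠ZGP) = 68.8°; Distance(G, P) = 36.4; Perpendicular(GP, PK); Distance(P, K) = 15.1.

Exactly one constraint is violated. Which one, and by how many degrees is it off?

Perpendicular(GP, PK) — off by 8.60°.

Z = (0.00, 0.00) ✓; ZG at -17.50° ✓; |ZG| = 32.30 ✓; ∠ZGP = 68.80° ✓; |GP| = 36.40 ✓; ∠(GP, PK) = 98.60° ✗; |PK| = 15.10 ✓.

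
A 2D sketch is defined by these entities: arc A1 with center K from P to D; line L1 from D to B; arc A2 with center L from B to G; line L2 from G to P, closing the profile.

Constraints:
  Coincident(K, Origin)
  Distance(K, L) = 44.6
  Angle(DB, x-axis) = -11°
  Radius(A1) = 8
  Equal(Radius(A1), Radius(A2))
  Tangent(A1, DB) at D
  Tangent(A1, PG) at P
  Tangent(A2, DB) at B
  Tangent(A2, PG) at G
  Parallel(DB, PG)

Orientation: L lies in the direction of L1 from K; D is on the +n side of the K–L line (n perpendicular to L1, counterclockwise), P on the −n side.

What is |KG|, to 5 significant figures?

45.312

The slot axis is L1's direction at -11.0°, so u = (cos -11.0°, sin -11.0°) = (0.98163, -0.19081) and n = (−sin -11.0°, cos -11.0°) = (0.19081, 0.98163). K is at the origin and L lies 44.6 along u from K, so L = 44.6·u = (43.781, -8.5101). Tangency of A1 to both parallel lines with radius 8.0 puts D and P at K ± 8.0·n: D = (1.5265, 7.8530), P = (-1.5265, -7.8530). Equal radii place B and G the same way about L: B = L + 8.0·n = (45.307, -0.65706), G = L − 8.0·n = (42.254, -16.363). Then |KG| = |G − K| = 45.312.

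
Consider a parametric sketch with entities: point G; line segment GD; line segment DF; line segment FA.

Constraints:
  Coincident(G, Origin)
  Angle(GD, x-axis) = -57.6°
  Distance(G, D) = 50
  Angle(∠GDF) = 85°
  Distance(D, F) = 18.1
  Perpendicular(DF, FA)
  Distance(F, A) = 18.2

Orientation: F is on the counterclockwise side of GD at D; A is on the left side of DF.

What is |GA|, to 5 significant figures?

34.468

G is at the origin; GD runs at -57.6° with length 50.0, so D = 50.0·(cos -57.6°, sin -57.6°) = (26.791, -42.216). ∠GDF = 85.0°, so DF runs at -57.6° + (180° − 85.0°) = 37.400° from the x-axis; with |DF| = 18.1, F = D + 18.1·(cos 37.400°, sin 37.400°) = (41.170, -31.223). DF ⟂ FA; with |FA| = 18.2 on the left of DF, A = F + 18.2·(-0.60738, 0.79441) = (30.116, -16.765). Then |GA| = |A − G| = 34.468.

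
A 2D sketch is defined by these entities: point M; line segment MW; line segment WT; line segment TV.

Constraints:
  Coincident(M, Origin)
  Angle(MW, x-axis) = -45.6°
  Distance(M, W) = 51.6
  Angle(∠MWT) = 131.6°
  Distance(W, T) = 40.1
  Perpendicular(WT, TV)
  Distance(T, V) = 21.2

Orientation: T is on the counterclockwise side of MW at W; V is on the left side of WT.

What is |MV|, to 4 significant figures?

76.36

M is at the origin; MW runs at -45.6° with length 51.6, so W = 51.6·(cos -45.6°, sin -45.6°) = (36.10, -36.87). ∠MWT = 131.6°, so WT runs at -45.6° + (180° − 131.6°) = 2.800° from the x-axis; with |WT| = 40.1, T = W + 40.1·(cos 2.800°, sin 2.800°) = (76.15, -34.91). WT ⟂ TV; with |TV| = 21.2 on the left of WT, V = T + 21.2·(-0.04885, 0.9988) = (75.12, -13.73). Then |MV| = |V − M| = 76.36.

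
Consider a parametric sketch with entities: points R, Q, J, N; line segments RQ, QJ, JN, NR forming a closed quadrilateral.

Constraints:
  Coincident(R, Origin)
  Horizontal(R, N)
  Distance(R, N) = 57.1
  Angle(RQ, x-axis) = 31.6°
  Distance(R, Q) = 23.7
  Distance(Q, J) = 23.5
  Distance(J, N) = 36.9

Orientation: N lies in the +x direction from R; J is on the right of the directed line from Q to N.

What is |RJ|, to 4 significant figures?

24.50

R is at the origin; R and N share the same y with |RN| = 57.1 and N in +x, so N = (57.1, 0). RQ runs at 31.6° with |RQ| = 23.7, so Q = (20.19, 12.42). J is determined by |QJ| = 23.5 and |JN| = 36.9 together: it lies at the intersection of circle(Q, 23.5) and circle(N, 36.9). With |QN| = 38.95, the foot of the radical line on QN is 9.083 from Q and the perpendicular offset is √(23.5² − 9.083²) = 21.67. Taking the right-of-QN solution: J = (21.88, -11.02).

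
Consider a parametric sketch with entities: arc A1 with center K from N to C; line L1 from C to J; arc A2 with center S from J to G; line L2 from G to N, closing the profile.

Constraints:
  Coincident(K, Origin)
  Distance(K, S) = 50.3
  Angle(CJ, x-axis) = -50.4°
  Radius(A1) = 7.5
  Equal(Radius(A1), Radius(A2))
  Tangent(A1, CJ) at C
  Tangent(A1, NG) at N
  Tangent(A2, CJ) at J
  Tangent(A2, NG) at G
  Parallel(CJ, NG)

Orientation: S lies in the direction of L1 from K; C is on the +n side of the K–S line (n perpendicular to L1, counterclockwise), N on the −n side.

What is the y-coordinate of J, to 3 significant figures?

-34.0

Tangency of A1 to both parallel lines with radius 7.5 puts C and N at K ± 7.5·n: C = (5.78, 4.78), N = (-5.78, -4.78). Equal radii place J and G the same way about S: J = S + 7.5·n = (37.8, -34.0), G = S − 7.5·n = (26.3, -43.5). So J.y = -34.0.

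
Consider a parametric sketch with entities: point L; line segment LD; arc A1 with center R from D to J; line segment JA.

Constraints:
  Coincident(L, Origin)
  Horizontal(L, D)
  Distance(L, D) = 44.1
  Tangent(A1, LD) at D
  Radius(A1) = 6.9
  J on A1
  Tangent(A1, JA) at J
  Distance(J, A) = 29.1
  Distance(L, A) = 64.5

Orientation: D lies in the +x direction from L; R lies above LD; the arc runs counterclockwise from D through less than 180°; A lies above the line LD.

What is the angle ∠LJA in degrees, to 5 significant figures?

103.13°

Checks: ∠(RD, DL) = 90.00° ✓; |RD| = 6.900 ✓; |RJ| = 6.900 ✓; ∠(RJ, JA) = 90.00° ✓; |JA| = 29.10 ✓; |LA| = 64.50 ✓.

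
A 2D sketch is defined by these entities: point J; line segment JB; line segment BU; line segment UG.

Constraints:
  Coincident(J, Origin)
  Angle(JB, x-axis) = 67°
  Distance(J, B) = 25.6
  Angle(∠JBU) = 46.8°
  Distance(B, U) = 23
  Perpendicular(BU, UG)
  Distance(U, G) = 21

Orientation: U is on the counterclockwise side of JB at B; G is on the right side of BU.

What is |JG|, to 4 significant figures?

40.04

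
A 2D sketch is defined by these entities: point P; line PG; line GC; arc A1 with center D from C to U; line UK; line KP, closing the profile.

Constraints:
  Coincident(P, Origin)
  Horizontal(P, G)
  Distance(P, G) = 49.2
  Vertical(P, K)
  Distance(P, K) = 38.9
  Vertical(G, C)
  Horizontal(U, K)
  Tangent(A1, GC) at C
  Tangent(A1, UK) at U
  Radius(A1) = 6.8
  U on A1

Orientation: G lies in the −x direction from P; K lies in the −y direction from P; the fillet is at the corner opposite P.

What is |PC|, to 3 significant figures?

58.7

P is at the origin; PG is horizontal with |PG| = 49.2 and G on the −x side, so G = (-49.2, 0.00). P and K share the same x with |PK| = 38.9 and K on the −y side, so K = (0.00, -38.9). The virtual corner opposite P is at (-49.2, -38.9). Since A1 is tangent to GC there, DC ⟂ GC and the tangent condition forces DU to be normal to UK, with radius 6.8, so the center D sits 6.8 in from both sides at D = (-42.4, -32.1). That places the tangent points at C = (-49.2, -32.1) on GC and U = (-42.4, -38.9) on UK. Then |PC| = |C − P| = 58.7.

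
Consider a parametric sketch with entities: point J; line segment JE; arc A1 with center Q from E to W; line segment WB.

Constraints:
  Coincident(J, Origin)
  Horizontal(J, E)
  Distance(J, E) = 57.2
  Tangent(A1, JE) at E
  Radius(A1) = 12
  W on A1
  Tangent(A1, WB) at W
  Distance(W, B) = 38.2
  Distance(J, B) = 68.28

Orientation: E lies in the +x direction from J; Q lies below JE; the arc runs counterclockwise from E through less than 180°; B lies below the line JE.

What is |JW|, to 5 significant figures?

46.834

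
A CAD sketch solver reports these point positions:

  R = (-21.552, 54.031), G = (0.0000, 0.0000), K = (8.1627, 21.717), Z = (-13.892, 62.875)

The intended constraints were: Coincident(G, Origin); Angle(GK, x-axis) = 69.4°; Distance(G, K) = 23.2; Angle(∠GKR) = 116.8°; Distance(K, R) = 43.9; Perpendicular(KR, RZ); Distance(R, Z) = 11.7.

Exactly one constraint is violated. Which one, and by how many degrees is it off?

Perpendicular(KR, RZ) — off by 6.50°.

G = (0.00, 0.00) ✓; GK at 69.40° ✓; |GK| = 23.20 ✓; ∠GKR = 116.8° ✓; |KR| = 43.90 ✓; ∠(KR, RZ) = 83.50° ✗; |RZ| = 11.70 ✓.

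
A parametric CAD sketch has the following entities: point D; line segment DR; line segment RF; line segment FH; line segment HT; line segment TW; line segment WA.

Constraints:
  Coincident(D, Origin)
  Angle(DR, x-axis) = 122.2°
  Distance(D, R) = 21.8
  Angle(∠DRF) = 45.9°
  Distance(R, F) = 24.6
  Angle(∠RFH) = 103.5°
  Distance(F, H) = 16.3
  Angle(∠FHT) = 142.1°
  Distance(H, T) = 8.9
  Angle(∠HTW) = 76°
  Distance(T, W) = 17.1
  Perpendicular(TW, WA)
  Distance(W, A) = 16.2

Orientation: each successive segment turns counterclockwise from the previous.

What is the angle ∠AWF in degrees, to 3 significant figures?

6.47°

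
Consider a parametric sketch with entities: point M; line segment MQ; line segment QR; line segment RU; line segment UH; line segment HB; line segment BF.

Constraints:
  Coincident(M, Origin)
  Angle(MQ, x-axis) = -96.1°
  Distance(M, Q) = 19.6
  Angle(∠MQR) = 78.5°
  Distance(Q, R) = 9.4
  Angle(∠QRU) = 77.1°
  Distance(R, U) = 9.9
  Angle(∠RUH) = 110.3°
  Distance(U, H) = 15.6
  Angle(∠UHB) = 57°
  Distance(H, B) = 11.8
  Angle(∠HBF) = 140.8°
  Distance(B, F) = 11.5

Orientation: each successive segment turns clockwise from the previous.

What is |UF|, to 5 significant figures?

13.529

M is at the origin; MQ runs at -96.1° with length 19.6, so Q = (-2.0828, -19.489). ∠MQR = 78.5° gives QR at 162.40° from the x-axis; with |QR| = 9.4, R = (-11.043, -16.647). ∠QRU = 77.1° gives RU at 59.500° from the x-axis; with |RU| = 9.9, U = (-6.0181, -8.1166). ∠RUH = 110.3° gives UH at -10.200° from the x-axis; with |UH| = 15.6, H = (9.3353, -10.879). ∠UHB = 57.0° gives HB at -133.20° from the x-axis; with |HB| = 11.8, B = (1.2577, -19.481). ∠HBF = 140.8° gives BF at -172.40° from the x-axis; with |BF| = 11.5, F = (-10.141, -21.002). Then |UF| = |F − U| = 13.529.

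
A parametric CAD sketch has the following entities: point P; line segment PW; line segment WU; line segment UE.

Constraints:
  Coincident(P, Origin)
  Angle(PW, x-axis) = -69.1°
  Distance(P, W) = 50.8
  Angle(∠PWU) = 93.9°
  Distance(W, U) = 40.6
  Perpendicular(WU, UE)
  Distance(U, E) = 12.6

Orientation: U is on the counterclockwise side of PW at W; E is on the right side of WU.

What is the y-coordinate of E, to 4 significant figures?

-47.64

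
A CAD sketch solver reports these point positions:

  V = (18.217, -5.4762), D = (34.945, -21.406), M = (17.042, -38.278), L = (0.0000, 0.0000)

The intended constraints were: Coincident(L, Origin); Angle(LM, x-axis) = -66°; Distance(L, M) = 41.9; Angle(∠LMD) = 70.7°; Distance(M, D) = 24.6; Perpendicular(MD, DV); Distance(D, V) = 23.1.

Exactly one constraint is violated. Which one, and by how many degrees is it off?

Perpendicular(MD, DV) — off by 3.10°.

L = (0.00, 0.00) ✓; LM at -66.00° ✓; |LM| = 41.90 ✓; ∠LMD = 70.70° ✓; |MD| = 24.60 ✓; ∠(MD, DV) = 93.10° ✗; |DV| = 23.10 ✓.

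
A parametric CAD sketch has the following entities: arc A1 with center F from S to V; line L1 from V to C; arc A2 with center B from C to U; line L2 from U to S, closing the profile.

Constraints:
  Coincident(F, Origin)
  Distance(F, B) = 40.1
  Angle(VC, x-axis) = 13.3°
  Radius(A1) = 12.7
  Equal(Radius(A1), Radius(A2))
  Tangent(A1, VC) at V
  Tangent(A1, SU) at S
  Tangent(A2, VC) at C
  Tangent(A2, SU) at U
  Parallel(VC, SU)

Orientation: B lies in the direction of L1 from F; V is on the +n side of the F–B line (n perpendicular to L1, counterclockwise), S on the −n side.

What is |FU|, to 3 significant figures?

42.1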